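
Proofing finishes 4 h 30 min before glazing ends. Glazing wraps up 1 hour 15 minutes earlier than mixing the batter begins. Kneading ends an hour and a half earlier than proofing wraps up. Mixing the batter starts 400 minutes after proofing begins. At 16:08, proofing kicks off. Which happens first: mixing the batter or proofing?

proofing

Mixing the batter starts at 16:08 + 400 min = 22:48.
Mixing the batter starts at 22:48 and proofing starts at 16:08, so proofing is first.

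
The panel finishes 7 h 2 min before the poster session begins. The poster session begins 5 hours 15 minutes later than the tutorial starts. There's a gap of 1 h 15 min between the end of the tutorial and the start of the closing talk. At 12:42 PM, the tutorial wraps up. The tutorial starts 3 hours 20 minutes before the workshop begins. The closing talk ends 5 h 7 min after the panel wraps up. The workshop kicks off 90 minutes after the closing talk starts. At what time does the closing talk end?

The closing talk starts at 12:42 PM + 75 min = 1:57 PM.
The workshop starts at 1:57 PM + 90 min = 3:27 PM.
The tutorial starts at 3:27 PM − 200 min = 12:07 PM.
The poster session starts at 12:07 PM + 315 min = 5:22 PM.
The panel ends at 5:22 PM − 422 min = 10:20 AM.
The closing talk ends at 10:20 AM + 307 min = 3:27 PM.

3:27 PM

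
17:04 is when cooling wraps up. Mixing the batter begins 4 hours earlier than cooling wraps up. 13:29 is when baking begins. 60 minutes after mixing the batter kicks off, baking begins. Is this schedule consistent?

Mixing the batter starts at 17:04 − 240 min = 13:04.
Baking starts at 13:04 + 60 min = 14:04.
But baking is also said to start at 13:29 — a 35-minute conflict.

No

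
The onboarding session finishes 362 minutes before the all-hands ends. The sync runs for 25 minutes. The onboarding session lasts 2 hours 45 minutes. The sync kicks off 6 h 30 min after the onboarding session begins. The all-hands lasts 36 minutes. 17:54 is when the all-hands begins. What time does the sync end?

The all-hands ends at 17:54 + 36 min = 18:30.
The onboarding session ends at 18:30 − 362 min = 12:28.
The onboarding session starts at 12:28 − 165 min = 09:43.
The sync starts at 09:43 + 390 min = 16:13.
The sync ends at 16:13 + 25 min = 16:38.

16:38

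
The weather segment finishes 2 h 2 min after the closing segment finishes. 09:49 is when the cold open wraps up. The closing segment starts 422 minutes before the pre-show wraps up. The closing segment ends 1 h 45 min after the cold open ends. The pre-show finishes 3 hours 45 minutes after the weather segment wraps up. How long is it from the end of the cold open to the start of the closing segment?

The closing segment ends at 09:49 + 105 min = 11:34.
The weather segment ends at 11:34 + 122 min = 13:36.
The pre-show ends at 13:36 + 225 min = 17:21.
The closing segment starts at 17:21 − 422 min = 10:19.
From 09:49 to 10:19 is 0.5 hours.

0.5 hours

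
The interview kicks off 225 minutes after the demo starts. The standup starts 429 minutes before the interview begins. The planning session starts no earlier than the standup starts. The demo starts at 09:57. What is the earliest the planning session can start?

The interview starts at 09:57 + 225 min = 13:42.
The standup starts at 13:42 − 429 min = 06:33.
The planning session is bounded by the standup, so the earliest it can start is 06:33.

06:33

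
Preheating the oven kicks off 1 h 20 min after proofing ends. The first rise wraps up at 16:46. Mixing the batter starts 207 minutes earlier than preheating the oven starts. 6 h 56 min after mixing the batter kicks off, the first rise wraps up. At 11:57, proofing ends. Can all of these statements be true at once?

Yes

Preheating the oven starts at 11:57 + 80 min = 13:17.
Mixing the batter starts at 13:17 − 207 min = 09:50.
The first rise ends at 09:50 + 416 min = 16:46.
That matches the stated 16:46, so the schedule is consistent.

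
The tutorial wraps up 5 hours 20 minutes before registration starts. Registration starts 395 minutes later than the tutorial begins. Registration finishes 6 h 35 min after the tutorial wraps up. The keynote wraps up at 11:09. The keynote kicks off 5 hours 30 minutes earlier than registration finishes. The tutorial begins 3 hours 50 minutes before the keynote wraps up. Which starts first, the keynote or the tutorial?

The tutorial starts at 11:09 − 230 min = 07:19.
Registration starts at 07:19 + 395 min = 13:54.
The tutorial ends at 13:54 − 320 min = 08:34.
Registration ends at 08:34 + 395 min = 15:09.
The keynote starts at 15:09 − 330 min = 09:39.
The keynote starts at 09:39 and the tutorial starts at 07:19, so the tutorial is first.

the tutorial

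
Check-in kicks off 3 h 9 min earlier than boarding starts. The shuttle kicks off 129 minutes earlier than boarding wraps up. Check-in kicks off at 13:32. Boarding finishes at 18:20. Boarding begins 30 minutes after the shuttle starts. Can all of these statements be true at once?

Yes

The shuttle starts at 18:20 − 129 min = 16:11.
Boarding starts at 16:11 + 30 min = 16:41.
Check-in starts at 16:41 − 189 min = 13:32.
That matches the stated 13:32, so the schedule is consistent.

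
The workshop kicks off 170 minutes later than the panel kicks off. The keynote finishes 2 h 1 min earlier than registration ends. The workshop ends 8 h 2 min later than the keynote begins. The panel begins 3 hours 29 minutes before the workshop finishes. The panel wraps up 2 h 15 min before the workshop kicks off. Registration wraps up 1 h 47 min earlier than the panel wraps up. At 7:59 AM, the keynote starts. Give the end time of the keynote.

9:19 AM

The workshop ends at 7:59 AM + 482 min = 4:01 PM.
The panel starts at 4:01 PM − 209 min = 12:32 PM.
The workshop starts at 12:32 PM + 170 min = 3:22 PM.
The panel ends at 3:22 PM − 135 min = 1:07 PM.
Registration ends at 1:07 PM − 107 min = 11:20 AM.
The keynote ends at 11:20 AM − 121 min = 9:19 AM.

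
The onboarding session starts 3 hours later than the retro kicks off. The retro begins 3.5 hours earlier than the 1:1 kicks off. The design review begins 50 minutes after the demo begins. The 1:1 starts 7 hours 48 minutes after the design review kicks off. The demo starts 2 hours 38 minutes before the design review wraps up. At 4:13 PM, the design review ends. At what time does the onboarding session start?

The demo starts at 4:13 PM − 158 min = 1:35 PM.
The design review starts at 1:35 PM + 50 min = 2:25 PM.
The 1:1 starts at 2:25 PM + 468 min = 10:13 PM.
The retro starts at 10:13 PM − 210 min = 6:43 PM.
The onboarding session starts at 6:43 PM + 180 min = 9:43 PM.

9:43 PM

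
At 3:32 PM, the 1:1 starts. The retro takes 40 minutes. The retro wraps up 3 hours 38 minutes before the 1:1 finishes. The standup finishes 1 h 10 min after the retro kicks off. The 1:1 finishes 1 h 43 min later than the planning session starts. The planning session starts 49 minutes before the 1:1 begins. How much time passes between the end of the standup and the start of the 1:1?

The planning session starts at 3:32 PM − 49 min = 2:43 PM.
The 1:1 ends at 2:43 PM + 103 min = 4:26 PM.
The retro ends at 4:26 PM − 218 min = 12:48 PM.
The retro starts at 12:48 PM − 40 min = 12:08 PM.
The standup ends at 12:08 PM + 70 min = 1:18 PM.
From 1:18 PM to 3:32 PM is 2 hours 14 minutes.

2 hours 14 minutes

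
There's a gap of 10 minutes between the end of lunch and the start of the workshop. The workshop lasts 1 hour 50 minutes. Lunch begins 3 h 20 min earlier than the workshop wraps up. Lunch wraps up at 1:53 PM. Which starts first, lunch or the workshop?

lunch

The workshop starts at 1:53 PM + 10 min = 2:03 PM.
The workshop ends at 2:03 PM + 110 min = 3:53 PM.
Lunch starts at 3:53 PM − 200 min = 12:33 PM.
Lunch starts at 12:33 PM and the workshop starts at 2:03 PM, so lunch is first.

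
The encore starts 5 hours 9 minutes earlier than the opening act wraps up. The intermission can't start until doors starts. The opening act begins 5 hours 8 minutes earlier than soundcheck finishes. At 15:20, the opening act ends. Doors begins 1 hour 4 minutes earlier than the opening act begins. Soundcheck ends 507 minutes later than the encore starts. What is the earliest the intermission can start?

12:26

The encore starts at 15:20 − 309 min = 10:11.
Soundcheck ends at 10:11 + 507 min = 18:38.
The opening act starts at 18:38 − 308 min = 13:30.
Doors starts at 13:30 − 64 min = 12:26.
The intermission is bounded by doors, so the earliest it can start is 12:26.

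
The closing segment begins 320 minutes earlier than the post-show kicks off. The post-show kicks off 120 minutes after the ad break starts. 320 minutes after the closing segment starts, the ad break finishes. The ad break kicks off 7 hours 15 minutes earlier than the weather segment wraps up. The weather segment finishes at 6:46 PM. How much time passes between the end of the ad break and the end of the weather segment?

The ad break starts at 6:46 PM − 435 min = 11:31 AM.
The post-show starts at 11:31 AM + 120 min = 1:31 PM.
The closing segment starts at 1:31 PM − 320 min = 8:11 AM.
The ad break ends at 8:11 AM + 320 min = 1:31 PM.
From 1:31 PM to 6:46 PM is 5 hours 15 minutes.

5 hours 15 minutes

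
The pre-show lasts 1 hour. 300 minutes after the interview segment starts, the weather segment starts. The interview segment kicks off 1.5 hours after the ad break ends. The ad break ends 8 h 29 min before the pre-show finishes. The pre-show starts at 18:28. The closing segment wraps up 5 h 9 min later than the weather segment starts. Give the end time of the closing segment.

22:38

The pre-show ends at 18:28 + 60 min = 19:28.
The ad break ends at 19:28 − 509 min = 10:59.
The interview segment starts at 10:59 + 90 min = 12:29.
The weather segment starts at 12:29 + 300 min = 17:29.
The closing segment ends at 17:29 + 309 min = 22:38.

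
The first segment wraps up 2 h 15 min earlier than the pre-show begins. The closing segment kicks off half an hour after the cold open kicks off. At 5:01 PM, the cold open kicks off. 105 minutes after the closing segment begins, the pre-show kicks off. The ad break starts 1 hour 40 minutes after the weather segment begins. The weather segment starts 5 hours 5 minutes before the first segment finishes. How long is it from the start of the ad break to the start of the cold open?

205 minutes

The closing segment starts at 5:01 PM + 30 min = 5:31 PM.
The pre-show starts at 5:31 PM + 105 min = 7:16 PM.
The first segment ends at 7:16 PM − 135 min = 5:01 PM.
The weather segment starts at 5:01 PM − 305 min = 11:56 AM.
The ad break starts at 11:56 AM + 100 min = 1:36 PM.
From 1:36 PM to 5:01 PM is 205 minutes.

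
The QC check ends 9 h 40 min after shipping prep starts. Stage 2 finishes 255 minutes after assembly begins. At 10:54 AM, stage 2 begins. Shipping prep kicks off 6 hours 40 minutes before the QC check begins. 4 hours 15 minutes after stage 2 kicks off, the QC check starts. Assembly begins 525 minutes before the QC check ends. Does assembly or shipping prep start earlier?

shipping prep

The QC check starts at 10:54 AM + 255 min = 3:09 PM.
Shipping prep starts at 3:09 PM − 400 min = 8:29 AM.
The QC check ends at 8:29 AM + 580 min = 6:09 PM.
Assembly starts at 6:09 PM − 525 min = 9:24 AM.
Assembly starts at 9:24 AM and shipping prep starts at 8:29 AM, so shipping prep is first.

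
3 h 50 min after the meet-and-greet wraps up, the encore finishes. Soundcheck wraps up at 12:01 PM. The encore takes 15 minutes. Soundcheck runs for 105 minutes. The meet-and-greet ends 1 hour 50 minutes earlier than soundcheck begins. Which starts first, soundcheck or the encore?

Soundcheck starts at 12:01 PM − 105 min = 10:16 AM.
The meet-and-greet ends at 10:16 AM − 110 min = 8:26 AM.
The encore ends at 8:26 AM + 230 min = 12:16 PM.
The encore starts at 12:16 PM − 15 min = 12:01 PM.
Soundcheck starts at 10:16 AM and the encore starts at 12:01 PM, so soundcheck is first.

soundcheck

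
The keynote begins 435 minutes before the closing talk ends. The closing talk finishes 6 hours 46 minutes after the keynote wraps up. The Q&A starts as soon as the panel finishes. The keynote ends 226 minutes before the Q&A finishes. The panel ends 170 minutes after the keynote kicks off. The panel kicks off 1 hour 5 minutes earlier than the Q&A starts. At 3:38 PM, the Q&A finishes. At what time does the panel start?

1:08 PM

The keynote ends at 3:38 PM − 226 min = 11:52 AM.
The closing talk ends at 11:52 AM + 406 min = 6:38 PM.
The keynote starts at 6:38 PM − 435 min = 11:23 AM.
The panel ends at 11:23 AM + 170 min = 2:13 PM.
So the Q&A starts at 2:13 PM.
The panel starts at 2:13 PM − 65 min = 1:08 PM.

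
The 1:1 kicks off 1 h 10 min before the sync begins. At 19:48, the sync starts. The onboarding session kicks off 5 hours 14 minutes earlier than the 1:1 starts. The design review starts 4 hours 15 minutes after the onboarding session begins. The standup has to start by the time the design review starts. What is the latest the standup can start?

The 1:1 starts at 19:48 − 70 min = 18:38.
The onboarding session starts at 18:38 − 314 min = 13:24.
The design review starts at 13:24 + 255 min = 17:39.
The standup is bounded by the design review, so the latest it can start is 17:39.

17:39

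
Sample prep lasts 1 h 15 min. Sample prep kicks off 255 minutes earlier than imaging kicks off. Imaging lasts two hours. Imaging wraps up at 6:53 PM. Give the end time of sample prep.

Imaging starts at 6:53 PM − 120 min = 4:53 PM.
Sample prep starts at 4:53 PM − 255 min = 12:38 PM.
Sample prep ends at 12:38 PM + 75 min = 1:53 PM.

1:53 PM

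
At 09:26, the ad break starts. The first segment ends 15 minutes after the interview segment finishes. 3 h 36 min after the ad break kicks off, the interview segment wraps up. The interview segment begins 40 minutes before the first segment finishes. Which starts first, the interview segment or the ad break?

the ad break

The interview segment ends at 09:26 + 216 min = 13:02.
The first segment ends at 13:02 + 15 min = 13:17.
The interview segment starts at 13:17 − 40 min = 12:37.
The interview segment starts at 12:37 and the ad break starts at 09:26, so the ad break is first.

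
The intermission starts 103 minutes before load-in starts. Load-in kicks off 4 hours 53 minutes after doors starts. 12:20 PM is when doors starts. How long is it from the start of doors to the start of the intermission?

3 hours 10 minutes

Load-in starts at 12:20 PM + 293 min = 5:13 PM.
The intermission starts at 5:13 PM − 103 min = 3:30 PM.
From 12:20 PM to 3:30 PM is 3 hours 10 minutes.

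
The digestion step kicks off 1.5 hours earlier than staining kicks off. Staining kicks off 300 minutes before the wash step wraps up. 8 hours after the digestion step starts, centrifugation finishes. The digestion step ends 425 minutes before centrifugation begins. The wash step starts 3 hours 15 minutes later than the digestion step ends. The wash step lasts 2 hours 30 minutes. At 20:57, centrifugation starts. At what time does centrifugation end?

The digestion step ends at 20:57 − 425 min = 13:52.
The wash step starts at 13:52 + 195 min = 17:07.
The wash step ends at 17:07 + 150 min = 19:37.
Staining starts at 19:37 − 300 min = 14:37.
The digestion step starts at 14:37 − 90 min = 13:07.
Centrifugation ends at 13:07 + 480 min = 21:07.

21:07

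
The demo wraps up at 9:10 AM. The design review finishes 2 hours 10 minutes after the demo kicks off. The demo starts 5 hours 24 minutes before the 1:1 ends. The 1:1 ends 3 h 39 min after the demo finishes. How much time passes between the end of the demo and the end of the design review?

25 minutes

The 1:1 ends at 9:10 AM + 219 min = 12:49 PM.
The demo starts at 12:49 PM − 324 min = 7:25 AM.
The design review ends at 7:25 AM + 130 min = 9:35 AM.
From 9:10 AM to 9:35 AM is 25 minutes.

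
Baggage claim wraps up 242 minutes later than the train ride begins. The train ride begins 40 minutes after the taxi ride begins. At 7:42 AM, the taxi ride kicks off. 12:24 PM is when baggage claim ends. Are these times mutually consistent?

The train ride starts at 7:42 AM + 40 min = 8:22 AM.
Baggage claim ends at 8:22 AM + 242 min = 12:24 PM.
That matches the stated 12:24 PM, so the schedule is consistent.

Yes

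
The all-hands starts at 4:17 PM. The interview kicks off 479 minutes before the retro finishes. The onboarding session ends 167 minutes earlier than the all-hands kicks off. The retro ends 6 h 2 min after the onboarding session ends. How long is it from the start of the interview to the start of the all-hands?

The onboarding session ends at 4:17 PM − 167 min = 1:30 PM.
The retro ends at 1:30 PM + 362 min = 7:32 PM.
The interview starts at 7:32 PM − 479 min = 11:33 AM.
From 11:33 AM to 4:17 PM is 4 hours 44 minutes.

4 hours 44 minutes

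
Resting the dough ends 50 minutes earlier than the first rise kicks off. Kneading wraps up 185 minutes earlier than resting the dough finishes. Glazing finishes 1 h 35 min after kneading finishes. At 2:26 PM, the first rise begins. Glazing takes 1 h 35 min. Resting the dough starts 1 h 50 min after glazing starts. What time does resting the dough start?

12:21 PM

Resting the dough ends at 2:26 PM − 50 min = 1:36 PM.
Kneading ends at 1:36 PM − 185 min = 10:31 AM.
Glazing ends at 10:31 AM + 95 min = 12:06 PM.
Glazing starts at 12:06 PM − 95 min = 10:31 AM.
Resting the dough starts at 10:31 AM + 110 min = 12:21 PM.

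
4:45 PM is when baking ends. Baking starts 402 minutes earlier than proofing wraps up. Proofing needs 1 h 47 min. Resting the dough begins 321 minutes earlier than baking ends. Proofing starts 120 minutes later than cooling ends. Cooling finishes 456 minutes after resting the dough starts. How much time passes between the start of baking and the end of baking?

40 minutes

Resting the dough starts at 4:45 PM − 321 min = 11:24 AM.
Cooling ends at 11:24 AM + 456 min = 7:00 PM.
Proofing starts at 7:00 PM + 120 min = 9:00 PM.
Proofing ends at 9:00 PM + 107 min = 10:47 PM.
Baking starts at 10:47 PM − 402 min = 4:05 PM.
From 4:05 PM to 4:45 PM is 40 minutes.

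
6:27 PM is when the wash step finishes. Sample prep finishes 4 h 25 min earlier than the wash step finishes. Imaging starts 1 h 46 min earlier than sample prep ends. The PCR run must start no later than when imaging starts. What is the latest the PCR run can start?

Sample prep ends at 6:27 PM − 265 min = 2:02 PM.
Imaging starts at 2:02 PM − 106 min = 12:16 PM.
The PCR run is bounded by imaging, so the latest it can start is 12:16 PM.

12:16 PM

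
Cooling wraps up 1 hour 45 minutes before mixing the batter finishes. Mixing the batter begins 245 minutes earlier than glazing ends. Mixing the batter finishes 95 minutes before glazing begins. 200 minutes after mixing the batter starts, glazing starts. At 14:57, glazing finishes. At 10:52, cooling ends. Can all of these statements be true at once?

Mixing the batter starts at 14:57 − 245 min = 10:52.
Glazing starts at 10:52 + 200 min = 14:12.
Mixing the batter ends at 14:12 − 95 min = 12:37.
Cooling ends at 12:37 − 105 min = 10:52.
That matches the stated 10:52, so the schedule is consistent.

Yes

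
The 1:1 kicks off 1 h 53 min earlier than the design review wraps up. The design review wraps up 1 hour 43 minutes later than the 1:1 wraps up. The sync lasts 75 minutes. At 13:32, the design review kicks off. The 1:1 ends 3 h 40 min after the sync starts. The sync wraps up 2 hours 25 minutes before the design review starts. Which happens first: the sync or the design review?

The sync ends at 13:32 − 145 min = 11:07.
The sync starts at 11:07 − 75 min = 09:52.
The sync starts at 09:52 and the design review starts at 13:32, so the sync is first.

the sync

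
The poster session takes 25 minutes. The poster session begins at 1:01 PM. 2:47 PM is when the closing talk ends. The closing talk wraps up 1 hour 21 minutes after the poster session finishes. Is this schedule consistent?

Yes

The poster session ends at 1:01 PM + 25 min = 1:26 PM.
The closing talk ends at 1:26 PM + 81 min = 2:47 PM.
That matches the stated 2:47 PM, so the schedule is consistent.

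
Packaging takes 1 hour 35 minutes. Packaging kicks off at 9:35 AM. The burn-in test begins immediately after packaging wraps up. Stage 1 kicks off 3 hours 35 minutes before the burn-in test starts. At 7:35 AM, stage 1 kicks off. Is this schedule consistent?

Yes

Packaging ends at 9:35 AM + 95 min = 11:10 AM.
So the burn-in test starts at 11:10 AM.
Stage 1 starts at 11:10 AM − 215 min = 7:35 AM.
That matches the stated 7:35 AM, so the schedule is consistent.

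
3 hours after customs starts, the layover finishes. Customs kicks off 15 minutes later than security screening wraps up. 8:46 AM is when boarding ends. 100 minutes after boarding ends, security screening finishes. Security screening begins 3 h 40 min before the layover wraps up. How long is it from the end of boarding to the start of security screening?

1 h 15 min

Security screening ends at 8:46 AM + 100 min = 10:26 AM.
Customs starts at 10:26 AM + 15 min = 10:41 AM.
The layover ends at 10:41 AM + 180 min = 1:41 PM.
Security screening starts at 1:41 PM − 220 min = 10:01 AM.
From 8:46 AM to 10:01 AM is 1 h 15 min.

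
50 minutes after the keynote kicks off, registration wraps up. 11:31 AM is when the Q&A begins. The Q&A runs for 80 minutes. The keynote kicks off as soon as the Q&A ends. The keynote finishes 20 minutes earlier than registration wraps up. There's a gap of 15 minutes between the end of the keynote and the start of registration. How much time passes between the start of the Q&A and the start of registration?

The Q&A ends at 11:31 AM + 80 min = 12:51 PM.
So the keynote starts at 12:51 PM.
Registration ends at 12:51 PM + 50 min = 1:41 PM.
The keynote ends at 1:41 PM − 20 min = 1:21 PM.
Registration starts at 1:21 PM + 15 min = 1:36 PM.
From 11:31 AM to 1:36 PM is 2 h 5 min.

2 h 5 min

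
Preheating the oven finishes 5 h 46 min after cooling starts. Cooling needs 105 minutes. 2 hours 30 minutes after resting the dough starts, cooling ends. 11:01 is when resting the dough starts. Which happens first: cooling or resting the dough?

Cooling ends at 11:01 + 150 min = 13:31.
Cooling starts at 13:31 − 105 min = 11:46.
Cooling starts at 11:46 and resting the dough starts at 11:01, so resting the dough is first.

resting the dough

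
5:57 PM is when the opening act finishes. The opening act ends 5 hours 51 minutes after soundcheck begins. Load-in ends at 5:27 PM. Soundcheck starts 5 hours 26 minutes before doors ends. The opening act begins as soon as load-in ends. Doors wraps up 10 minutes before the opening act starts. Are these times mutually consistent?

No

The opening act starts at 5:27 PM.
Doors ends at 5:27 PM − 10 min = 5:17 PM.
Soundcheck starts at 5:17 PM − 326 min = 11:51 AM.
The opening act ends at 11:51 AM + 351 min = 5:42 PM.
But the opening act is also said to end at 5:57 PM — a 15-minute conflict.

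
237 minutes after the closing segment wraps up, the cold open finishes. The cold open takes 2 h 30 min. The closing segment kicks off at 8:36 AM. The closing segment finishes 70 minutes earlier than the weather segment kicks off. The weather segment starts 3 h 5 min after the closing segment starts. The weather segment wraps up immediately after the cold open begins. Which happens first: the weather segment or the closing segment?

The weather segment starts at 8:36 AM + 185 min = 11:41 AM.
The weather segment starts at 11:41 AM and the closing segment starts at 8:36 AM, so the closing segment is first.

the closing segment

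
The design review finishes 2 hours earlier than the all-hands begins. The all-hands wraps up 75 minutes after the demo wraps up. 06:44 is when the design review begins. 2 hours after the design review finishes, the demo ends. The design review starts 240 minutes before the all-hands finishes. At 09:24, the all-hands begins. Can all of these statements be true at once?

No

The design review ends at 09:24 − 120 min = 07:24.
The demo ends at 07:24 + 120 min = 09:24.
The all-hands ends at 09:24 + 75 min = 10:39.
The design review starts at 10:39 − 240 min = 06:39.
But the design review is also said to start at 06:44 — a 5-minute conflict.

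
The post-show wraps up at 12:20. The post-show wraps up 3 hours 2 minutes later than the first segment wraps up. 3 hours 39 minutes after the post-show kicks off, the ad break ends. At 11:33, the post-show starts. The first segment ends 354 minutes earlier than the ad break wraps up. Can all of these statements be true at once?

Yes

The ad break ends at 11:33 + 219 min = 15:12.
The first segment ends at 15:12 − 354 min = 09:18.
The post-show ends at 09:18 + 182 min = 12:20.
That matches the stated 12:20, so the schedule is consistent.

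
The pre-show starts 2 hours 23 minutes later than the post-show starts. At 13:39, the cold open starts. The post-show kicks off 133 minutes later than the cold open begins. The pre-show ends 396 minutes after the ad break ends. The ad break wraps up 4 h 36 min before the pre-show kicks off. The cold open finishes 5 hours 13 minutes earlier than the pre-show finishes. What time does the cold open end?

The post-show starts at 13:39 + 133 min = 15:52.
The pre-show starts at 15:52 + 143 min = 18:15.
The ad break ends at 18:15 − 276 min = 13:39.
The pre-show ends at 13:39 + 396 min = 20:15.
The cold open ends at 20:15 − 313 min = 15:02.

15:02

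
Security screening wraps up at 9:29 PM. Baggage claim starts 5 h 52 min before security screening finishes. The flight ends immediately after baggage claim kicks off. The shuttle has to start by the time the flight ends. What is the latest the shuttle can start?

3:37 PM

Baggage claim starts at 9:29 PM − 352 min = 3:37 PM.
So the flight ends at 3:37 PM.
The shuttle is bounded by the flight, so the latest it can start is 3:37 PM.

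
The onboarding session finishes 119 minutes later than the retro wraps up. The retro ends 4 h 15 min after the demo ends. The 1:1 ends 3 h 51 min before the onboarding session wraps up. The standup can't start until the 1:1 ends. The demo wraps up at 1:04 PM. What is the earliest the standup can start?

3:27 PM

The retro ends at 1:04 PM + 255 min = 5:19 PM.
The onboarding session ends at 5:19 PM + 119 min = 7:18 PM.
The 1:1 ends at 7:18 PM − 231 min = 3:27 PM.
The standup is bounded by the 1:1, so the earliest it can start is 3:27 PM.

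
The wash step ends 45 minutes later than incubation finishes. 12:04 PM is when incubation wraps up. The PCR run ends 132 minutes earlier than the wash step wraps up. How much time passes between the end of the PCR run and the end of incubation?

1 hour 27 minutes

The wash step ends at 12:04 PM + 45 min = 12:49 PM.
The PCR run ends at 12:49 PM − 132 min = 10:37 AM.
From 10:37 AM to 12:04 PM is 1 hour 27 minutes.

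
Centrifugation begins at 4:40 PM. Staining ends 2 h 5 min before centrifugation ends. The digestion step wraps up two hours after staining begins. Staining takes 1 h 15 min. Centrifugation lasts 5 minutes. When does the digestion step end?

3:25 PM

Centrifugation ends at 4:40 PM + 5 min = 4:45 PM.
Staining ends at 4:45 PM − 125 min = 2:40 PM.
Staining starts at 2:40 PM − 75 min = 1:25 PM.
The digestion step ends at 1:25 PM + 120 min = 3:25 PM.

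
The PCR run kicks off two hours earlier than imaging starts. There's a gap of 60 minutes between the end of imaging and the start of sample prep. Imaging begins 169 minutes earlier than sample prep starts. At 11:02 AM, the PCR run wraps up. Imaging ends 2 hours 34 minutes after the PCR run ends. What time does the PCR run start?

Imaging ends at 11:02 AM + 154 min = 1:36 PM.
Sample prep starts at 1:36 PM + 60 min = 2:36 PM.
Imaging starts at 2:36 PM − 169 min = 11:47 AM.
The PCR run starts at 11:47 AM − 120 min = 9:47 AM.

9:47 AM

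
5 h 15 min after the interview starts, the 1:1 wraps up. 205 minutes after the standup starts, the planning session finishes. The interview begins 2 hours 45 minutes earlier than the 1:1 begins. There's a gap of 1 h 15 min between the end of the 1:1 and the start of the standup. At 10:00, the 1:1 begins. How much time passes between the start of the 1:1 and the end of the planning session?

430 minutes

The interview starts at 10:00 − 165 min = 07:15.
The 1:1 ends at 07:15 + 315 min = 12:30.
The standup starts at 12:30 + 75 min = 13:45.
The planning session ends at 13:45 + 205 min = 17:10.
From 10:00 to 17:10 is 430 minutes.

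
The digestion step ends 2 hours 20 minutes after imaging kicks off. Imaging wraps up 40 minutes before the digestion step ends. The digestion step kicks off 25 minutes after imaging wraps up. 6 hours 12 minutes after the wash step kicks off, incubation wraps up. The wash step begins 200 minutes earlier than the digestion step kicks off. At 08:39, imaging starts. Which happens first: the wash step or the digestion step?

The digestion step ends at 08:39 + 140 min = 10:59.
Imaging ends at 10:59 − 40 min = 10:19.
The digestion step starts at 10:19 + 25 min = 10:44.
The wash step starts at 10:44 − 200 min = 07:24.
The wash step starts at 07:24 and the digestion step starts at 10:44, so the wash step is first.

the wash step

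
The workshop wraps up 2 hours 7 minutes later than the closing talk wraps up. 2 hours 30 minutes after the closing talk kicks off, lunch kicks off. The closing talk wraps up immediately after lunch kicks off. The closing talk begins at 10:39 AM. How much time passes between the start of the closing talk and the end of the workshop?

Lunch starts at 10:39 AM + 150 min = 1:09 PM.
So the closing talk ends at 1:09 PM.
The workshop ends at 1:09 PM + 127 min = 3:16 PM.
From 10:39 AM to 3:16 PM is 4 h 37 min.

4 h 37 min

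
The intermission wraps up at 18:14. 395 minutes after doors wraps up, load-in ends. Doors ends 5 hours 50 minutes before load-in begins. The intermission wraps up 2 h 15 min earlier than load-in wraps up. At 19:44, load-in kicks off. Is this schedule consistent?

Yes

Doors ends at 19:44 − 350 min = 13:54.
Load-in ends at 13:54 + 395 min = 20:29.
The intermission ends at 20:29 − 135 min = 18:14.
That matches the stated 18:14, so the schedule is consistent.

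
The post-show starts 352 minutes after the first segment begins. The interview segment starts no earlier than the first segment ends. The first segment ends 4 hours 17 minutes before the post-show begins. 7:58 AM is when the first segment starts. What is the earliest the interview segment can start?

The post-show starts at 7:58 AM + 352 min = 1:50 PM.
The first segment ends at 1:50 PM − 257 min = 9:33 AM.
The interview segment is bounded by the first segment, so the earliest it can start is 9:33 AM.

9:33 AM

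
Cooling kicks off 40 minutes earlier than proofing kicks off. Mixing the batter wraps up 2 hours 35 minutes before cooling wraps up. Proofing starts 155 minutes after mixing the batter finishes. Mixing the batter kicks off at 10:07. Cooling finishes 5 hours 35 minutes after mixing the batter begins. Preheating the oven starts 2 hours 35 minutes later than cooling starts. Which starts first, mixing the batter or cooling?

mixing the batter

Cooling ends at 10:07 + 335 min = 15:42.
Mixing the batter ends at 15:42 − 155 min = 13:07.
Proofing starts at 13:07 + 155 min = 15:42.
Cooling starts at 15:42 − 40 min = 15:02.
Mixing the batter starts at 10:07 and cooling starts at 15:02, so mixing the batter is first.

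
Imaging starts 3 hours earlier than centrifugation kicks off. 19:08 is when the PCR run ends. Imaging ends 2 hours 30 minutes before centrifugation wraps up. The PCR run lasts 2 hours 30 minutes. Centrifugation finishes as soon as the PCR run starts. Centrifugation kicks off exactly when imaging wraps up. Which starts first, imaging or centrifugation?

The PCR run starts at 19:08 − 150 min = 16:38.
So centrifugation ends at 16:38.
Imaging ends at 16:38 − 150 min = 14:08.
So centrifugation starts at 14:08.
Imaging starts at 14:08 − 180 min = 11:08.
Imaging starts at 11:08 and centrifugation starts at 14:08, so imaging is first.

imaging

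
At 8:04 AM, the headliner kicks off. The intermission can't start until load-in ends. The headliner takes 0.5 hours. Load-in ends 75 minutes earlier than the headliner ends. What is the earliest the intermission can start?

The headliner ends at 8:04 AM + 30 min = 8:34 AM.
Load-in ends at 8:34 AM − 75 min = 7:19 AM.
The intermission is bounded by load-in, so the earliest it can start is 7:19 AM.

7:19 AM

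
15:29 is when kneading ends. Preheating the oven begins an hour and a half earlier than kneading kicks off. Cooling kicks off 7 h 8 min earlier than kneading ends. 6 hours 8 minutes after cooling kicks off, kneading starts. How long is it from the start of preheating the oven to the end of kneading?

Cooling starts at 15:29 − 428 min = 08:21.
Kneading starts at 08:21 + 368 min = 14:29.
Preheating the oven starts at 14:29 − 90 min = 12:59.
From 12:59 to 15:29 is 2 hours 30 minutes.

2 hours 30 minutes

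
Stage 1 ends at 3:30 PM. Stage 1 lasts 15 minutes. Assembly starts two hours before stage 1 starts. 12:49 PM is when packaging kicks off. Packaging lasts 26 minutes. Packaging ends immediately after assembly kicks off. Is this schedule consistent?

Yes

Stage 1 starts at 3:30 PM − 15 min = 3:15 PM.
Assembly starts at 3:15 PM − 120 min = 1:15 PM.
So packaging ends at 1:15 PM.
Packaging starts at 1:15 PM − 26 min = 12:49 PM.
That matches the stated 12:49 PM, so the schedule is consistent.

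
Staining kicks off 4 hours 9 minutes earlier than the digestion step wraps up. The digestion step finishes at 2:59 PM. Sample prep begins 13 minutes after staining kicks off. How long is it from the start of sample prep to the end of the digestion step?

Staining starts at 2:59 PM − 249 min = 10:50 AM.
Sample prep starts at 10:50 AM + 13 min = 11:03 AM.
From 11:03 AM to 2:59 PM is 3 hours 56 minutes.

3 hours 56 minutes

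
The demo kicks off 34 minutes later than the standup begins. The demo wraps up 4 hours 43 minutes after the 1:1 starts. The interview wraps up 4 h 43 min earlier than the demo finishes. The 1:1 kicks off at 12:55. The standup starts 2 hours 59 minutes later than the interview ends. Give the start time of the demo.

16:28

The demo ends at 12:55 + 283 min = 17:38.
The interview ends at 17:38 − 283 min = 12:55.
The standup starts at 12:55 + 179 min = 15:54.
The demo starts at 15:54 + 34 min = 16:28.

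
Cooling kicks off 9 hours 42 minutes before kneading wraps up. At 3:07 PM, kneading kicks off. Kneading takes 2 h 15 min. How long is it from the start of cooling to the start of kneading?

7 hours 27 minutes

Kneading ends at 3:07 PM + 135 min = 5:22 PM.
Cooling starts at 5:22 PM − 582 min = 7:40 AM.
From 7:40 AM to 3:07 PM is 7 hours 27 minutes.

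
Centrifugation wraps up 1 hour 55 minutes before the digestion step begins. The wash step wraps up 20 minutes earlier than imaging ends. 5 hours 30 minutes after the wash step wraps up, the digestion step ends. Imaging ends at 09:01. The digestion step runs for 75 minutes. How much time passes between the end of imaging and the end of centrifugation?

The wash step ends at 09:01 − 20 min = 08:41.
The digestion step ends at 08:41 + 330 min = 14:11.
The digestion step starts at 14:11 − 75 min = 12:56.
Centrifugation ends at 12:56 − 115 min = 11:01.
From 09:01 to 11:01 is 2 hours.

2 hours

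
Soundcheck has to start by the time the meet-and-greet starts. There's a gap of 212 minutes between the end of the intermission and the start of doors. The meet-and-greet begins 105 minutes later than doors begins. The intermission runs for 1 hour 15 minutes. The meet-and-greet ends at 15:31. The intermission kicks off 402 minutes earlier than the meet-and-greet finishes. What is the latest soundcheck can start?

15:21

The intermission starts at 15:31 − 402 min = 08:49.
The intermission ends at 08:49 + 75 min = 10:04.
Doors starts at 10:04 + 212 min = 13:36.
The meet-and-greet starts at 13:36 + 105 min = 15:21.
Soundcheck is bounded by the meet-and-greet, so the latest it can start is 15:21.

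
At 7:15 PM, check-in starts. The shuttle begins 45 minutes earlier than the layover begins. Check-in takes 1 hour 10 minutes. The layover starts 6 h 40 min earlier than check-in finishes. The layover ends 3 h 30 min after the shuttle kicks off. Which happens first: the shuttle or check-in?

the shuttle

Check-in ends at 7:15 PM + 70 min = 8:25 PM.
The layover starts at 8:25 PM − 400 min = 1:45 PM.
The shuttle starts at 1:45 PM − 45 min = 1:00 PM.
The shuttle starts at 1:00 PM and check-in starts at 7:15 PM, so the shuttle is first.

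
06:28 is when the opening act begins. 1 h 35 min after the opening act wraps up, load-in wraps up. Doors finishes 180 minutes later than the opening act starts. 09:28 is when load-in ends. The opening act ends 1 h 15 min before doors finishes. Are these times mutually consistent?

No

Doors ends at 06:28 + 180 min = 09:28.
The opening act ends at 09:28 − 75 min = 08:13.
Load-in ends at 08:13 + 95 min = 09:48.
But load-in is also said to end at 09:28 — a 20-minute conflict.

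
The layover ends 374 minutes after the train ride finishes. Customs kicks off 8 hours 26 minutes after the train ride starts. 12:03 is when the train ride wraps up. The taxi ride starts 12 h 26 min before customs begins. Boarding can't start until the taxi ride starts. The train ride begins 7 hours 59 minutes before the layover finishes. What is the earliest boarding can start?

06:18

The layover ends at 12:03 + 374 min = 18:17.
The train ride starts at 18:17 − 479 min = 10:18.
Customs starts at 10:18 + 506 min = 18:44.
The taxi ride starts at 18:44 − 746 min = 06:18.
Boarding is bounded by the taxi ride, so the earliest it can start is 06:18.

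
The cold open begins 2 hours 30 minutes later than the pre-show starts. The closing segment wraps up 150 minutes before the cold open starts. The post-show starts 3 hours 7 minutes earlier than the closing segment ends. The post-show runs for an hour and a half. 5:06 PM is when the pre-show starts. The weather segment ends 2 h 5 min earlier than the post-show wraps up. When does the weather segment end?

1:24 PM

The cold open starts at 5:06 PM + 150 min = 7:36 PM.
The closing segment ends at 7:36 PM − 150 min = 5:06 PM.
The post-show starts at 5:06 PM − 187 min = 1:59 PM.
The post-show ends at 1:59 PM + 90 min = 3:29 PM.
The weather segment ends at 3:29 PM − 125 min = 1:24 PM.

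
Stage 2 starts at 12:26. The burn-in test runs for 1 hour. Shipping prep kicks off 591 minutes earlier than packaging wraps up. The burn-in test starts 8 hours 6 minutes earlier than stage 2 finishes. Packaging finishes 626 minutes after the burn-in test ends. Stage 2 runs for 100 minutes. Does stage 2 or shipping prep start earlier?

shipping prep

Stage 2 ends at 12:26 + 100 min = 14:06.
The burn-in test starts at 14:06 − 486 min = 06:00.
The burn-in test ends at 06:00 + 60 min = 07:00.
Packaging ends at 07:00 + 626 min = 17:26.
Shipping prep starts at 17:26 − 591 min = 07:35.
Stage 2 starts at 12:26 and shipping prep starts at 07:35, so shipping prep is first.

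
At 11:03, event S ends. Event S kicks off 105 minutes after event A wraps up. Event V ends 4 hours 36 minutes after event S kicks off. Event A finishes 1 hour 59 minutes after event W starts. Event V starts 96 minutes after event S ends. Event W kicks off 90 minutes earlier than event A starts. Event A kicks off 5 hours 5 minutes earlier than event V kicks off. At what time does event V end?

14:24

Event V starts at 11:03 + 96 min = 12:39.
Event A starts at 12:39 − 305 min = 07:34.
Event W starts at 07:34 − 90 min = 06:04.
Event A ends at 06:04 + 119 min = 08:03.
Event S starts at 08:03 + 105 min = 09:48.
Event V ends at 09:48 + 276 min = 14:24.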